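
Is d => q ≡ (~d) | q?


Compare truth tables:
d | q | φ | ψ
-------------
False | False | True | True
True | False | False | False
False | True | True | True
True | True | True | True
The columns φ and ψ agree on every row.

Yes, they are logically equivalent.


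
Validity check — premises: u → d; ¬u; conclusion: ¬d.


This is denying the antecedent (fallacy). There exist truth assignments where the premises are all true but the conclusion is false.

Invalid.


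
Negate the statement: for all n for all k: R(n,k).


Negation flips each quantifier (∀↔∃) and negates the inner predicate.
¬(for all n for all k: φ) = there exists n there exists k: ¬φ.

there exists n there exists k: NOT(R(n,k))


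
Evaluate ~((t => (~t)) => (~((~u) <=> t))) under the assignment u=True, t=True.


Substitute u=True, t=True:
~t = False
t => (~t) = True => False = False
~u = False
(~u) <=> t = False <=> True = False
~((~u) <=> t) = True
(t => (~t)) => (~((~u) <=> t)) = False => True = True
~((t => (~t)) => (~((~u) <=> t))) = False

False


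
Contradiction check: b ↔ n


Truth table over {b, n}:
b | n | φ
---------
F | F | T
T | F | F
F | T | F
T | T | T
Satisfying assignment at row 1: b=F, n=F gives T.

No, it is not a contradiction.


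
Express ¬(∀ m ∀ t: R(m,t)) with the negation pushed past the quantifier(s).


Negation flips each quantifier (∀↔∃) and negates the inner predicate.
¬(∀ m ∀ t: φ) = ∃ m ∃ t: ¬φ.

∃ m ∃ t: ¬(R(m,t))


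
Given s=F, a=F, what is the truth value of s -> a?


Implication is false only when antecedent is true and consequent is false.
Substitute: s=F, a=F.
F -> F evaluates to T.

T


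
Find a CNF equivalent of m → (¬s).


Step 1: Rewrite m → (¬s) as ¬m ∨ (¬s).

(¬m) ∨ (¬s)


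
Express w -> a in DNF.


Step 1: Rewrite w → a as ¬w ∨ a.

(NOT w) OR a


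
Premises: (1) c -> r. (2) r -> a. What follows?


Hypothetical syllogism: from (P → Q) and (Q → R), infer (P → R).
Chain the two implications through the shared middle term 'r'.

c -> a


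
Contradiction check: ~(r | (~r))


Truth table over {r}:
r | φ
-----
False | False
True | False
Every row is false.

Yes, it is a contradiction.


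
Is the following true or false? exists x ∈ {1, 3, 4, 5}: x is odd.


Evaluate the predicate on each element: 1:True, 3:True, 4:False, 5:True.
Witness x = 1 satisfies the predicate.

True


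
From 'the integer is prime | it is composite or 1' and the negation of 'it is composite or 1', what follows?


Disjunctive syllogism: from (P ∨ Q) and ¬P, infer Q.
One disjunct, 'it is composite or 1', is ruled out; the other must hold.

the integer is prime


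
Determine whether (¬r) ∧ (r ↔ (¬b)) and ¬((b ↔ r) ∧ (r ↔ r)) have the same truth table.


Compare truth tables:
b | r | φ | ψ
-------------
F | F | F | F
T | F | T | T
F | T | F | T
T | T | F | F
They differ at row 3 (b=F, r=T): φ=F but ψ=T.

No, they are not logically equivalent.


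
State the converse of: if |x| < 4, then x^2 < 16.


The converse of (P → Q) is (Q → P). It is not in general equivalent to the original.
Here P = '|x| < 4' and Q = 'x^2 < 16'.

If x^2 < 16, then |x| < 4.


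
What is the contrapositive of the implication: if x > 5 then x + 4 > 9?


The contrapositive of (P → Q) is (¬Q → ¬P); it is logically equivalent to the original.
Here P = 'x > 5' and Q = 'x + 4 > 9'.

If not (x + 4 > 9), then not (x > 5).


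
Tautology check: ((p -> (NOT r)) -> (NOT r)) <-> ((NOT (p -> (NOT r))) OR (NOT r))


Build the truth table over {p, r}:
p | r | φ
---------
F | F | T
T | F | T
F | T | T
T | T | T
Every row evaluates to true.

Yes, it is a tautology.


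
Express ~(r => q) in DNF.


Step 1: Rewrite implication then negate: ¬(¬r ∨ q) = r ∧ ¬q.

r & (~q)


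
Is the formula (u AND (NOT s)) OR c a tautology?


Build the truth table over {c, s, u}:
c | s | u | φ
-------------
F | F | F | F
T | F | F | T
F | T | F | F
T | T | F | T
F | F | T | T
T | F | T | T
F | T | T | F
T | T | T | T
Counterexample at row 1: with c=F, s=F, u=F, the formula is F.

No, it is not a tautology.


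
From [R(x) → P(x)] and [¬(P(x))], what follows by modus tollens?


Modus tollens: from (P → Q) and ¬Q, infer ¬P.
Q = 'P(x)' is denied; since P → Q, P must also fail.

Not (R(x)).


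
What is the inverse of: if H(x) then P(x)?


The inverse of (P → Q) is (¬P → ¬Q). It is equivalent to the converse, not to the original.
Here P = 'H(x)' and Q = 'P(x)'.

If not (H(x)), then not (P(x)).


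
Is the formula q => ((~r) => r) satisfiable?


Search for a satisfying assignment over {q, r}.
Try q=False, r=False: the formula evaluates to True.
A satisfying assignment exists.

Satisfiable.


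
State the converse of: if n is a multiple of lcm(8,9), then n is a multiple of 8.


The converse of (P → Q) is (Q → P). It is not in general equivalent to the original.
Here P = 'n is a multiple of lcm(8,9)' and Q = 'n is a multiple of 8'.

If n is a multiple of 8, then n is a multiple of lcm(8,9).


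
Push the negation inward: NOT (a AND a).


De Morgan: the negation of a conjunction is the disjunction of the negations.
Distribute NOT across AND, flipping it to OR, and negate each literal.

(NOT a) OR (NOT a)


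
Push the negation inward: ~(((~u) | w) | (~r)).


De Morgan: the negation of a disjunction is the conjunction of the negations.
Distribute ~ across |, flipping it to &, and negate each literal.

(u & (~w)) & r


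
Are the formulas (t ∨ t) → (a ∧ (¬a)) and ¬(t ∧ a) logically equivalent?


Compare truth tables:
a | t | φ | ψ
-------------
F | F | T | T
T | F | T | T
F | T | F | T
T | T | F | F
They differ at row 3 (a=F, t=T): φ=F but ψ=T.

No, they are not logically equivalent.


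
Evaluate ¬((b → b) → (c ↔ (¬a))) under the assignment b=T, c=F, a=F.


Substitute b=T, c=F, a=F:
b → b = T → T = T
¬a = T
c ↔ (¬a) = F ↔ T = F
(b → b) → (c ↔ (¬a)) = T → F = F
¬((b → b) → (c ↔ (¬a))) = T

T


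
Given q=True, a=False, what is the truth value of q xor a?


Exclusive or is true when exactly one operand is true.
Substitute: q=True, a=False.
True xor False evaluates to True.

True


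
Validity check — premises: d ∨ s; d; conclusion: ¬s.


This is affirming a disjunct (fallacy). There exist truth assignments where the premises are all true but the conclusion is false.

Invalid.


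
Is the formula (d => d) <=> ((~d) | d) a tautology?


Build the truth table over {d}:
d | φ
-----
False | True
True | True
Every row evaluates to true.

Yes, it is a tautology.


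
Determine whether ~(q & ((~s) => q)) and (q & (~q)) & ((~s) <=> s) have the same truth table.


Compare truth tables:
q | s | φ | ψ
-------------
False | False | True | False
True | False | False | False
False | True | True | False
True | True | False | False
They differ at row 1 (q=False, s=False): φ=True but ψ=False.

No, they are not logically equivalent.


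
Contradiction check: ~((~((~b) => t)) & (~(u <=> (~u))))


Truth table over {b, t, u}:
b | t | u | φ
-------------
False | False | False | False
True | False | False | True
False | True | False | True
True | True | False | True
False | False | True | False
True | False | True | True
False | True | True | True
True | True | True | True
Satisfying assignment at row 2: b=True, t=False, u=False gives True.

No, it is not a contradiction.


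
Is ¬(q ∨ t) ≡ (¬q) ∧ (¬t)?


Compare truth tables:
q | t | φ | ψ
-------------
F | F | T | T
T | F | F | F
F | T | F | F
T | T | F | F
The columns φ and ψ agree on every row.

Yes, they are logically equivalent.


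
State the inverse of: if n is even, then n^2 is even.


The inverse of (P → Q) is (¬P → ¬Q). It is equivalent to the converse, not to the original.
Here P = 'n is even' and Q = 'n^2 is even'.

If not (n is even), then not (n^2 is even).


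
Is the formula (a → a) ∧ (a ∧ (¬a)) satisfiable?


Check all 2 assignments over {a}:
a | φ
-----
F | F
T | F
No assignment makes the formula true.

Unsatisfiable.


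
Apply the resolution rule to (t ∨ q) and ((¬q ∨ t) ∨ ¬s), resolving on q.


The clauses contain complementary literals q and ¬q.
Resolution eliminates this pair and disjoins the remaining literals (merging duplicates).

(t ∨ ¬s)


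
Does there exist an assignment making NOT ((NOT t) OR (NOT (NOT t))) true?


Check all 2 assignments over {t}:
t | φ
-----
F | F
T | F
No assignment makes the formula true.

Unsatisfiable.


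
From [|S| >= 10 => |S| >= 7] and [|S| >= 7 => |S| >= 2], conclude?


Hypothetical syllogism: from (P → Q) and (Q → R), infer (P → R).
Chain the two implications through the shared middle term '|S| >= 7'.

|S| >= 10 => |S| >= 2


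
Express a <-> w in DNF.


Step 1: a ↔ w is true exactly when both agree: (a ∧ w) ∨ (¬a ∧ ¬w).

(a AND w) OR ((NOT a) AND (NOT w))


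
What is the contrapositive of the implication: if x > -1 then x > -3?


The contrapositive of (P → Q) is (¬Q → ¬P); it is logically equivalent to the original.
Here P = 'x > -1' and Q = 'x > -3'.

If not (x > -3), then not (x > -1).


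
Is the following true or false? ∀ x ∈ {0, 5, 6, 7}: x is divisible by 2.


Evaluate the predicate on each element: 0:T, 5:F, 6:T, 7:F.
Counterexample x = 5 fails the predicate.

F


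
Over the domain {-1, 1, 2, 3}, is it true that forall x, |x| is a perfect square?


Evaluate the predicate on each element: -1:True, 1:True, 2:False, 3:False.
Counterexample x = 2 fails the predicate.

False


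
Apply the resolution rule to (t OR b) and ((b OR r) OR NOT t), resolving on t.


The clauses contain complementary literals t and NOTt.
Resolution eliminates this pair and disjoins the remaining literals (merging duplicates).

(b OR r)


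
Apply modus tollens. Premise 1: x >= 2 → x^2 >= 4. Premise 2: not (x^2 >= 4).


Modus tollens: from (P → Q) and ¬Q, infer ¬P.
Q = 'x^2 >= 4' is denied; since P → Q, P must also fail.

Not (x >= 2).


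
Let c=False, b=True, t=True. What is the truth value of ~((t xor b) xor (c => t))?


Substitute c=False, b=True, t=True:
t xor b = True xor True = False
c => t = False => True = True
(t xor b) xor (c => t) = False xor True = True
~((t xor b) xor (c => t)) = False

False


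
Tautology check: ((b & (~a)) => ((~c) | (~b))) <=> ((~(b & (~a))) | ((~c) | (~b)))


Build the truth table over {a, b, c}:
a | b | c | φ
-------------
False | False | False | True
True | False | False | True
False | True | False | True
True | True | False | True
False | False | True | True
True | False | True | True
False | True | True | True
True | True | True | True
Every row evaluates to true.

Yes, it is a tautology.


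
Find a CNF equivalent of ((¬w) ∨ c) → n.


Step 1: Rewrite as ¬((¬w) ∨ c) ∨ n = (¬(¬w) ∧ ¬c) ∨ n.
Step 2: Distribute ∨ over ∧.
Step 3: Eliminate any double negations (¬¬X = X).

(w ∨ n) ∧ ((¬c) ∨ n)


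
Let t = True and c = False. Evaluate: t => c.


Implication is false only when antecedent is true and consequent is false.
Substitute: t=True, c=False.
True => False evaluates to False.

False


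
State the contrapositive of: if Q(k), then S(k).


The contrapositive of (P → Q) is (¬Q → ¬P); it is logically equivalent to the original.
Here P = 'Q(k)' and Q = 'S(k)'.

If not (S(k)), then not (Q(k)).


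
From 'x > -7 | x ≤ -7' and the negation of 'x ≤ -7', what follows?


Disjunctive syllogism: from (P ∨ Q) and ¬P, infer Q.
One disjunct, 'x ≤ -7', is ruled out; the other must hold.

x > -7


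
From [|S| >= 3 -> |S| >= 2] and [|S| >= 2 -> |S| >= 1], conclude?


Hypothetical syllogism: from (P → Q) and (Q → R), infer (P → R).
Chain the two implications through the shared middle term '|S| >= 2'.

|S| >= 3 -> |S| >= 1


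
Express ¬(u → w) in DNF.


Step 1: Rewrite implication then negate: ¬(¬u ∨ w) = u ∧ ¬w.

u ∧ (¬w)


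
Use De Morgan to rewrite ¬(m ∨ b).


De Morgan: the negation of a disjunction is the conjunction of the negations.
Distribute ¬ across ∨, flipping it to ∧, and negate each literal.

(¬m) ∧ (¬b)


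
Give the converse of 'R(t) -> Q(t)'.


The converse of (P → Q) is (Q → P). It is not in general equivalent to the original.
Here P = 'R(t)' and Q = 'Q(t)'.

If Q(t), then R(t).


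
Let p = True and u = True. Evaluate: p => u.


Implication is false only when antecedent is true and consequent is false.
Substitute: p=True, u=True.
True => True evaluates to True.

True


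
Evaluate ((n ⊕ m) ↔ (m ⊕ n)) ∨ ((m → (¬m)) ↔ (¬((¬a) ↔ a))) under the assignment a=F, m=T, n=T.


Substitute a=F, m=T, n=T:
n ⊕ m = T ⊕ T = F
m ⊕ n = T ⊕ T = F
(n ⊕ m) ↔ (m ⊕ n) = F ↔ F = T
¬m = F
m → (¬m) = T → F = F
¬a = T
(¬a) ↔ a = T ↔ F = F
¬((¬a) ↔ a) = T
(m → (¬m)) ↔ (¬((¬a) ↔ a)) = F ↔ T = F
((n ⊕ m) ↔ (m ⊕ n)) ∨ ((m → (¬m)) ↔ (¬((¬a) ↔ a))) = T ∨ F = T

T


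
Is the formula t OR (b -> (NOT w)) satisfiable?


Search for a satisfying assignment over {b, t, w}.
Try b=F, t=F, w=F: the formula evaluates to T.
A satisfying assignment exists.

Satisfiable.


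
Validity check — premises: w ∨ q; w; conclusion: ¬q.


This is affirming a disjunct (fallacy). There exist truth assignments where the premises are all true but the conclusion is false.

Invalid.


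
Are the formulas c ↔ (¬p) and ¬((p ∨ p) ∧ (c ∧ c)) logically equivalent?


Compare truth tables:
c | p | φ | ψ
-------------
F | F | F | T
T | F | T | T
F | T | T | T
T | T | F | F
They differ at row 1 (c=F, p=F): φ=F but ψ=T.

No, they are not logically equivalent.


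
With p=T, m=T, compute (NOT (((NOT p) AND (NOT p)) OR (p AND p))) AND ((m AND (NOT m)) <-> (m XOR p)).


Substitute p=T, m=T:
… (earlier sub-steps elided)
NOT p = F
(NOT p) AND (NOT p) = F AND F = F
p AND p = T AND T = T
((NOT p) AND (NOT p)) OR (p AND p) = F OR T = T
NOT (((NOT p) AND (NOT p)) OR (p AND p)) = F
NOT m = F
m AND (NOT m) = T AND F = F
m XOR p = T XOR T = F
(m AND (NOT m)) <-> (m XOR p) = F <-> F = T
(NOT (((NOT p) AND (NOT p)) OR (p AND p))) AND ((m AND (NOT m)) <-> (m XOR p)) = F AND T = F

F


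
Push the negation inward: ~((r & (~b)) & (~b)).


De Morgan: the negation of a conjunction is the disjunction of the negations.
Distribute ~ across &, flipping it to |, and negate each literal.

((~r) | b) | b


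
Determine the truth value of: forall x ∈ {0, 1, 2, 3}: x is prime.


Evaluate the predicate on each element: 0:False, 1:False, 2:True, 3:True.
Counterexample x = 0 fails the predicate.

False


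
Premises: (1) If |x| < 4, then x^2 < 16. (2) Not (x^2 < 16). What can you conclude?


Modus tollens: from (P → Q) and ¬Q, infer ¬P.
Q = 'x^2 < 16' is denied; since P → Q, P must also fail.

Not (|x| < 4).


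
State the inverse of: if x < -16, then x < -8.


The inverse of (P → Q) is (¬P → ¬Q). It is equivalent to the converse, not to the original.
Here P = 'x < -16' and Q = 'x < -8'.

If not (x < -16), then not (x < -8).


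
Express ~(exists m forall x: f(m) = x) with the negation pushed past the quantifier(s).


Negation flips each quantifier (∀↔∃) and negates the inner predicate.
¬(exists m forall x: φ) = forall m exists x: ¬φ.

forall m exists x: ~(f(m) = x)


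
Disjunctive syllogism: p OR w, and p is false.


Disjunctive syllogism: from (P ∨ Q) and ¬P, infer Q.
One disjunct, 'p', is ruled out; the other must hold.

w


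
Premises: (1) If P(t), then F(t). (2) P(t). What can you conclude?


Modus ponens: from (P → Q) and P, infer Q.
P = 'P(t)' is asserted, and P → Q holds, so Q follows.

F(t).


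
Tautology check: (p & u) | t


Build the truth table over {p, t, u}:
p | t | u | φ
-------------
False | False | False | False
True | False | False | False
False | True | False | True
True | True | False | True
False | False | True | False
True | False | True | True
False | True | True | True
True | True | True | True
Counterexample at row 1: with p=False, t=False, u=False, the formula is False.

No, it is not a tautology.


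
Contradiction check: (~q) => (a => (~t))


Truth table over {a, q, t}:
a | q | t | φ
-------------
False | False | False | True
True | False | False | True
False | True | False | True
True | True | False | True
False | False | True | True
True | False | True | False
False | True | True | True
True | True | True | True
Satisfying assignment at row 1: a=False, q=False, t=False gives True.

No, it is not a contradiction.


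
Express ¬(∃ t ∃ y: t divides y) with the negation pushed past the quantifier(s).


Negation flips each quantifier (∀↔∃) and negates the inner predicate.
¬(∃ t ∃ y: φ) = ∀ t ∀ y: ¬φ.

∀ t ∀ y: ¬(t divides y)


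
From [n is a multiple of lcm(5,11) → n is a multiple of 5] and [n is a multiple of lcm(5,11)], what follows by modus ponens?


Modus ponens: from (P → Q) and P, infer Q.
P = 'n is a multiple of lcm(5,11)' is asserted, and P → Q holds, so Q follows.

n is a multiple of 5.


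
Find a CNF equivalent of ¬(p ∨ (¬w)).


Step 1: Apply De Morgan: ¬(p ∨ (¬w)) = ¬p ∧ ¬(¬w).
Step 2: Eliminate any double negations (¬¬X = X).

(¬p) ∧ w


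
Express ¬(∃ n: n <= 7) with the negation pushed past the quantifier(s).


¬(∀ x: φ) = ∃ x: ¬φ, and ¬(∃ x: φ) = ∀ x: ¬φ.
Apply to the existential statement.

∀ n: ¬(n <= 7)


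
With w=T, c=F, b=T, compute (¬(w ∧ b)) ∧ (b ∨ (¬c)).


Substitute w=T, c=F, b=T:
w ∧ b = T ∧ T = T
¬(w ∧ b) = F
¬c = T
b ∨ (¬c) = T ∨ T = T
(¬(w ∧ b)) ∧ (b ∨ (¬c)) = F ∧ T = F

F


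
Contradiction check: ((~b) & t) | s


Truth table over {b, s, t}:
b | s | t | φ
-------------
False | False | False | False
True | False | False | False
False | True | False | True
True | True | False | True
False | False | True | True
True | False | True | False
False | True | True | True
True | True | True | True
Satisfying assignment at row 3: b=False, s=True, t=False gives True.

No, it is not a contradiction.


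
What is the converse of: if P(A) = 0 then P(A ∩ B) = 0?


The converse of (P → Q) is (Q → P). It is not in general equivalent to the original.
Here P = 'P(A) = 0' and Q = 'P(A ∩ B) = 0'.

If P(A ∩ B) = 0, then P(A) = 0.


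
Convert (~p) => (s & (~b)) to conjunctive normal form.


Step 1: Rewrite (¬p) → (s ∧ (¬b)) as ¬(¬p) ∨ (s ∧ (¬b)).
Step 2: Distribute ∨ over ∧.
Step 3: Eliminate any double negations (¬¬X = X).

(p | s) & (p | (~b))


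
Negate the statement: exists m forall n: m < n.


Negation flips each quantifier (∀↔∃) and negates the inner predicate.
¬(exists m forall n: φ) = forall m exists n: ¬φ.

forall m exists n: ~(m < n)


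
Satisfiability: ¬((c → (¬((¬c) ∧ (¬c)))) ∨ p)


Check all 4 assignments over {c, p}:
c | p | φ
---------
F | F | F
T | F | F
F | T | F
T | T | F
No assignment makes the formula true.

Unsatisfiable.


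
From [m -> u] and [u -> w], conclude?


Hypothetical syllogism: from (P → Q) and (Q → R), infer (P → R).
Chain the two implications through the shared middle term 'u'.

m -> w


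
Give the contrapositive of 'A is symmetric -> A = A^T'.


The contrapositive of (P → Q) is (¬Q → ¬P); it is logically equivalent to the original.
Here P = 'A is symmetric' and Q = 'A = A^T'.

If not (A = A^T), then not (A is symmetric).


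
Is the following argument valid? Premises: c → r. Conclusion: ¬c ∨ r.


This matches the form of material implication: the conclusion follows in every model of the premises.

Valid.


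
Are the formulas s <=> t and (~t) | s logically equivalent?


Compare truth tables:
s | t | φ | ψ
-------------
False | False | True | True
True | False | False | True
False | True | False | False
True | True | True | True
They differ at row 2 (s=True, t=False): φ=False but ψ=True.

No, they are not logically equivalent.


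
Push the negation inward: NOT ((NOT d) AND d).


De Morgan: the negation of a conjunction is the disjunction of the negations.
Distribute NOT across AND, flipping it to OR, and negate each literal.

d OR (NOT d)


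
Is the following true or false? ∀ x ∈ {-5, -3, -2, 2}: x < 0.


Evaluate the predicate on each element: -5:T, -3:T, -2:T, 2:F.
Counterexample x = 2 fails the predicate.

F


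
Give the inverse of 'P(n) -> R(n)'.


The inverse of (P → Q) is (¬P → ¬Q). It is equivalent to the converse, not to the original.
Here P = 'P(n)' and Q = 'R(n)'.

If not (P(n)), then not (R(n)).


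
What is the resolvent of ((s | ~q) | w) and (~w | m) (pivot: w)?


The clauses contain complementary literals w and ~w.
Resolution eliminates this pair and disjoins the remaining literals (merging duplicates).

((~q | s) | m)


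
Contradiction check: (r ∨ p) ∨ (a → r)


Truth table over {a, p, r}:
a | p | r | φ
-------------
F | F | F | T
T | F | F | F
F | T | F | T
T | T | F | T
F | F | T | T
T | F | T | T
F | T | T | T
T | T | T | T
Satisfying assignment at row 1: a=F, p=F, r=F gives T.

No, it is not a contradiction.


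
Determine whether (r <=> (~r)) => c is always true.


Build the truth table over {c, r}:
c | r | φ
---------
False | False | True
True | False | True
False | True | True
True | True | True
Every row evaluates to true.

Yes, it is a tautology.


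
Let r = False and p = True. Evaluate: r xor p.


Exclusive or is true when exactly one operand is true.
Substitute: r=False, p=True.
False xor True evaluates to True.

True


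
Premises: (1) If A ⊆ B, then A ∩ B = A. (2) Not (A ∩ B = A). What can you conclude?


Modus tollens: from (P → Q) and ¬Q, infer ¬P.
Q = 'A ∩ B = A' is denied; since P → Q, P must also fail.

Not (A ⊆ B).


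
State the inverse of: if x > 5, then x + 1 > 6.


The inverse of (P → Q) is (¬P → ¬Q). It is equivalent to the converse, not to the original.
Here P = 'x > 5' and Q = 'x + 1 > 6'.

If not (x > 5), then not (x + 1 > 6).


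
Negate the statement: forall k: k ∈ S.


¬(forall x: φ) = exists x: ¬φ, and ¬(exists x: φ) = forall x: ¬φ.
Apply to the universal statement.

exists k: ~(k ∈ S)


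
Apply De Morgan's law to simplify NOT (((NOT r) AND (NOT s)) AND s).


De Morgan: the negation of a conjunction is the disjunction of the negations.
Distribute NOT across AND, flipping it to OR, and negate each literal.

(r OR s) OR (NOT s)


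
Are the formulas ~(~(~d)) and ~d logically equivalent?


Compare truth tables:
d | φ | ψ
---------
False | True | True
True | False | False
The columns φ and ψ agree on every row.

Yes, they are logically equivalent.


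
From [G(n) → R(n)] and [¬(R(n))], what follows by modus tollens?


Modus tollens: from (P → Q) and ¬Q, infer ¬P.
Q = 'R(n)' is denied; since P → Q, P must also fail.

Not (G(n)).


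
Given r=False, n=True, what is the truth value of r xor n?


Exclusive or is true when exactly one operand is true.
Substitute: r=False, n=True.
False xor True evaluates to True.

True


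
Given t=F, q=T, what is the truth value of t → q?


Implication is false only when antecedent is true and consequent is false.
Substitute: t=F, q=T.
F → T evaluates to T.

T


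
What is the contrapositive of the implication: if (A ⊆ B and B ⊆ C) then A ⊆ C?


The contrapositive of (P → Q) is (¬Q → ¬P); it is logically equivalent to the original.
Here P = '(A ⊆ B and B ⊆ C)' and Q = 'A ⊆ C'.

If not (A ⊆ C), then not ((A ⊆ B and B ⊆ C)).


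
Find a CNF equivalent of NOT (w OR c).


Step 1: Apply De Morgan: ¬(w ∨ c) = ¬w ∧ ¬c.

(NOT w) AND (NOT c)


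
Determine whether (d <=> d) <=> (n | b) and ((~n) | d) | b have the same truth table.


Compare truth tables:
b | d | n | φ | ψ
-----------------
False | False | False | False | True
True | False | False | True | True
False | True | False | False | True
True | True | False | True | True
False | False | True | True | False
True | False | True | True | True
False | True | True | True | True
True | True | True | True | True
They differ at row 1 (b=False, d=False, n=False): φ=False but ψ=True.

No, they are not logically equivalent.


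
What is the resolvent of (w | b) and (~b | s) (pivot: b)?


The clauses contain complementary literals b and ~b.
Resolution eliminates this pair and disjoins the remaining literals (merging duplicates).

(w | s)


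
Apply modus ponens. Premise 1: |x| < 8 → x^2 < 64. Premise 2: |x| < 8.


Modus ponens: from (P → Q) and P, infer Q.
P = '|x| < 8' is asserted, and P → Q holds, so Q follows.

x^2 < 64.


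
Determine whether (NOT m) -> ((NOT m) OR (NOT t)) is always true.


Build the truth table over {m, t}:
m | t | φ
---------
F | F | T
T | F | T
F | T | T
T | T | T
Every row evaluates to true.

Yes, it is a tautology.


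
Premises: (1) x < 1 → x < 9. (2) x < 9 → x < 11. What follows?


Hypothetical syllogism: from (P → Q) and (Q → R), infer (P → R).
Chain the two implications through the shared middle term 'x < 9'.

x < 1 → x < 11


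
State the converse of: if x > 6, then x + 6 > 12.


The converse of (P → Q) is (Q → P). It is not in general equivalent to the original.
Here P = 'x > 6' and Q = 'x + 6 > 12'.

If x + 6 > 12, then x > 6.


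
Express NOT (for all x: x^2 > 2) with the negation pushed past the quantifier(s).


¬(for all x: φ) = there exists x: ¬φ, and ¬(there exists x: φ) = for all x: ¬φ.
Apply to the universal statement.

there exists x: NOT(x^2 > 2)


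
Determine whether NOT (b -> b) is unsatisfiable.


Truth table over {b}:
b | φ
-----
F | F
T | F
Every row is false.

Yes, it is a contradiction.


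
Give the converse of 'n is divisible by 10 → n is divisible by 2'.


The converse of (P → Q) is (Q → P). It is not in general equivalent to the original.
Here P = 'n is divisible by 10' and Q = 'n is divisible by 2'.

If n is divisible by 2, then n is divisible by 10.


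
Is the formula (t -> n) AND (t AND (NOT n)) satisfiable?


Check all 4 assignments over {n, t}:
n | t | φ
---------
F | F | F
T | F | F
F | T | F
T | T | F
No assignment makes the formula true.

Unsatisfiable.


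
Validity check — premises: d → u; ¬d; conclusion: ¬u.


This is denying the antecedent (fallacy). There exist truth assignments where the premises are all true but the conclusion is false.

Invalid.


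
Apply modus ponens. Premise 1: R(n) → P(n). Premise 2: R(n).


Modus ponens: from (P → Q) and P, infer Q.
P = 'R(n)' is asserted, and P → Q holds, so Q follows.

P(n).


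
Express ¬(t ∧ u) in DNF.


Step 1: Apply De Morgan: ¬(t ∧ u) = ¬t ∨ ¬u.

(¬t) ∨ (¬u)


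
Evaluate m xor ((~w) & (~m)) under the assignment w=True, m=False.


Substitute w=True, m=False:
~w = False
~m = True
(~w) & (~m) = False & True = False
m xor ((~w) & (~m)) = False xor False = False

False


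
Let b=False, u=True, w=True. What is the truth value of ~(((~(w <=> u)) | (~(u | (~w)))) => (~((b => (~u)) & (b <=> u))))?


Substitute b=False, u=True, w=True:
… (earlier sub-steps elided)
u | (~w) = True | False = True
~(u | (~w)) = False
(~(w <=> u)) | (~(u | (~w))) = False | False = False
~u = False
b => (~u) = False => False = True
b <=> u = False <=> True = False
(b => (~u)) & (b <=> u) = True & False = False
~((b => (~u)) & (b <=> u)) = True
((~(w <=> u)) | (~(u | (~w)))) => (~((b => (~u)) & (b <=> u))) = False => True = True
~(((~(w <=> u)) | (~(u | (~w)))) => (~((b => (~u)) & (b <=> u)))) = False

False


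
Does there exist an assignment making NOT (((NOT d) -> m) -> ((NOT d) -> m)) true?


Check all 4 assignments over {d, m}:
d | m | φ
---------
F | F | F
T | F | F
F | T | F
T | T | F
No assignment makes the formula true.

Unsatisfiable.


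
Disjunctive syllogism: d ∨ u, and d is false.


Disjunctive syllogism: from (P ∨ Q) and ¬P, infer Q.
One disjunct, 'd', is ruled out; the other must hold.

u


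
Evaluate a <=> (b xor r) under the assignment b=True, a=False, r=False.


Substitute b=True, a=False, r=False:
b xor r = True xor False = True
a <=> (b xor r) = False <=> True = False

False


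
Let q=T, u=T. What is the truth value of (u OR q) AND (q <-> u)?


Substitute q=T, u=T:
u OR q = T OR T = T
q <-> u = T <-> T = T
(u OR q) AND (q <-> u) = T AND T = T

T


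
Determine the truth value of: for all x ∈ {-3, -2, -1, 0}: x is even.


Evaluate the predicate on each element: -3:F, -2:T, -1:F, 0:T.
Counterexample x = -3 fails the predicate.

F


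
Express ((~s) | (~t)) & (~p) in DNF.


Step 1: Distribute ∧ over ∨: ((¬s) ∨ (¬t)) ∧ (¬p) = ((¬s) ∧ (¬p)) ∨ ((¬t) ∧ (¬p)).

((~s) & (~p)) | ((~t) & (~p))


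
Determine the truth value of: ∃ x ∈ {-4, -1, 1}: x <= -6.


Evaluate the predicate on each element: -4:F, -1:F, 1:F.
No element satisfies the predicate.

F


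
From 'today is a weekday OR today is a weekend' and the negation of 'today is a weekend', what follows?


Disjunctive syllogism: from (P ∨ Q) and ¬P, infer Q.
One disjunct, 'today is a weekend', is ruled out; the other must hold.

today is a weekday


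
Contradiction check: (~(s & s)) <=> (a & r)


Truth table over {a, r, s}:
a | r | s | φ
-------------
False | False | False | False
True | False | False | False
False | True | False | False
True | True | False | True
False | False | True | True
True | False | True | True
False | True | True | True
True | True | True | False
Satisfying assignment at row 4: a=True, r=True, s=False gives True.

No, it is not a contradiction.


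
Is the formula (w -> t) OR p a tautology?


Build the truth table over {p, t, w}:
p | t | w | φ
-------------
F | F | F | T
T | F | F | T
F | T | F | T
T | T | F | T
F | F | T | F
T | F | T | T
F | T | T | T
T | T | T | T
Counterexample at row 5: with p=F, t=F, w=T, the formula is F.

No, it is not a tautology.


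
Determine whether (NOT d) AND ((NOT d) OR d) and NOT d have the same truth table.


Compare truth tables:
d | φ | ψ
---------
F | T | T
T | F | F
The columns φ and ψ agree on every row.

Yes, they are logically equivalent.


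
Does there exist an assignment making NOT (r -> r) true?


Check all 2 assignments over {r}:
r | φ
-----
F | F
T | F
No assignment makes the formula true.

Unsatisfiable.


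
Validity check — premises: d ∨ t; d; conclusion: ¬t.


This is affirming a disjunct (fallacy). There exist truth assignments where the premises are all true but the conclusion is false.

Invalid.


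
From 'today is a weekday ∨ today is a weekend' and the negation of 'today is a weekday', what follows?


Disjunctive syllogism: from (P ∨ Q) and ¬P, infer Q.
One disjunct, 'today is a weekday', is ruled out; the other must hold.

today is a weekend


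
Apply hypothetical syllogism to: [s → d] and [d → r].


Hypothetical syllogism: from (P → Q) and (Q → R), infer (P → R).
Chain the two implications through the shared middle term 'd'.

s → r


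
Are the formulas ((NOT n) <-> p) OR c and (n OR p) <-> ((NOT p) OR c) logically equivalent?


Compare truth tables:
c | n | p | φ | ψ
-----------------
F | F | F | F | F
T | F | F | T | F
F | T | F | T | T
T | T | F | T | T
F | F | T | T | F
T | F | T | T | T
F | T | T | F | F
T | T | T | T | T
They differ at row 2 (c=T, n=F, p=F): φ=T but ψ=F.

No, they are not logically equivalent.


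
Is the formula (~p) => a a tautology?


Build the truth table over {a, p}:
a | p | φ
---------
False | False | False
True | False | True
False | True | True
True | True | True
Counterexample at row 1: with a=False, p=False, the formula is False.

No, it is not a tautology.


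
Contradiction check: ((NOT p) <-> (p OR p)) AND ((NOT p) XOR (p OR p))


Truth table over {p}:
p | φ
-----
F | F
T | F
Every row is false.

Yes, it is a contradiction.


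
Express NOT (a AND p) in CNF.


Step 1: Apply De Morgan: ¬(a ∧ p) = ¬a ∨ ¬p.

(NOT a) OR (NOT p)


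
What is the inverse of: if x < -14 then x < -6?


The inverse of (P → Q) is (¬P → ¬Q). It is equivalent to the converse, not to the original.
Here P = 'x < -14' and Q = 'x < -6'.

If not (x < -14), then not (x < -6).


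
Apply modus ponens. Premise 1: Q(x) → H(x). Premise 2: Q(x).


Modus ponens: from (P → Q) and P, infer Q.
P = 'Q(x)' is asserted, and P → Q holds, so Q follows.

H(x).


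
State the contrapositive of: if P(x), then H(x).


The contrapositive of (P → Q) is (¬Q → ¬P); it is logically equivalent to the original.
Here P = 'P(x)' and Q = 'H(x)'.

If not (H(x)), then not (P(x)).


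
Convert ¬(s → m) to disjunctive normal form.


Step 1: Rewrite implication then negate: ¬(¬s ∨ m) = s ∧ ¬m.

s ∧ (¬m)


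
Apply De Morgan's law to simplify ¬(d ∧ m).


De Morgan: the negation of a conjunction is the disjunction of the negations.
Distribute ¬ across ∧, flipping it to ∨, and negate each literal.

(¬d) ∨ (¬m)


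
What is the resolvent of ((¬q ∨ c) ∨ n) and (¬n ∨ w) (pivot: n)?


The clauses contain complementary literals n and ¬n.
Resolution eliminates this pair and disjoins the remaining literals (merging duplicates).

((¬q ∨ c) ∨ w)


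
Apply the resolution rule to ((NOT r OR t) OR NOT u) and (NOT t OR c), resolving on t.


The clauses contain complementary literals t and NOTt.
Resolution eliminates this pair and disjoins the remaining literals (merging duplicates).

((NOT u OR NOT r) OR c)


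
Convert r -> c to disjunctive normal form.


Step 1: Rewrite r → c as ¬r ∨ c.

(NOT r) OR c


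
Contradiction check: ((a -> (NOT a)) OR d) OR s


Truth table over {a, d, s}:
a | d | s | φ
-------------
F | F | F | T
T | F | F | F
F | T | F | T
T | T | F | T
F | F | T | T
T | F | T | T
F | T | T | T
T | T | T | T
Satisfying assignment at row 1: a=F, d=F, s=F gives T.

No, it is not a contradiction.


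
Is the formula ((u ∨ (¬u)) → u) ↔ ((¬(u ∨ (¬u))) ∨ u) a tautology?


Build the truth table over {u}:
u | φ
-----
F | T
T | T
Every row evaluates to true.

Yes, it is a tautology.


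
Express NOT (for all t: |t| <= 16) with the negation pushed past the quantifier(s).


¬(for all x: φ) = there exists x: ¬φ, and ¬(there exists x: φ) = for all x: ¬φ.
Apply to the universal statement.

there exists t: NOT(|t| <= 16)


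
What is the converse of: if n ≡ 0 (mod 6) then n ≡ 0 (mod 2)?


The converse of (P → Q) is (Q → P). It is not in general equivalent to the original.
Here P = 'n ≡ 0 (mod 6)' and Q = 'n ≡ 0 (mod 2)'.

If n ≡ 0 (mod 2), then n ≡ 0 (mod 6).


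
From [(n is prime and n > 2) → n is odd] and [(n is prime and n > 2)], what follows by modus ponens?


Modus ponens: from (P → Q) and P, infer Q.
P = '(n is prime and n > 2)' is asserted, and P → Q holds, so Q follows.

n is odd.


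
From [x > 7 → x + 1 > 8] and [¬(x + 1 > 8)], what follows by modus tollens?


Modus tollens: from (P → Q) and ¬Q, infer ¬P.
Q = 'x + 1 > 8' is denied; since P → Q, P must also fail.

Not (x > 7).


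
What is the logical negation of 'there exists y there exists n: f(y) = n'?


Negation flips each quantifier (∀↔∃) and negates the inner predicate.
¬(there exists y there exists n: φ) = for all y for all n: ¬φ.

for all y for all n: NOT(f(y) = n)


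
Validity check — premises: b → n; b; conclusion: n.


This matches the form of modus ponens: the conclusion follows in every model of the premises.

Valid.


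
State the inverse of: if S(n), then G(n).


The inverse of (P → Q) is (¬P → ¬Q). It is equivalent to the converse, not to the original.
Here P = 'S(n)' and Q = 'G(n)'.

If not (S(n)), then not (G(n)).


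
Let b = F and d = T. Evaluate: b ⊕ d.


Exclusive or is true when exactly one operand is true.
Substitute: b=F, d=T.
F ⊕ T evaluates to T.

T


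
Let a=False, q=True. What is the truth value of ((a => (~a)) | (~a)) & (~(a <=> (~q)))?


Substitute a=False, q=True:
~a = True
a => (~a) = False => True = True
~a = True
(a => (~a)) | (~a) = True | True = True
~q = False
a <=> (~q) = False <=> False = True
~(a <=> (~q)) = False
((a => (~a)) | (~a)) & (~(a <=> (~q))) = True & False = False

False


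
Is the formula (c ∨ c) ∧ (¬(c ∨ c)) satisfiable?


Check all 2 assignments over {c}:
c | φ
-----
F | F
T | F
No assignment makes the formula true.

Unsatisfiable.


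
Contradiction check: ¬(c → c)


Truth table over {c}:
c | φ
-----
F | F
T | F
Every row is false.

Yes, it is a contradiction.


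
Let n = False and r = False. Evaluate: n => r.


Implication is false only when antecedent is true and consequent is false.
Substitute: n=False, r=False.
False => False evaluates to True.

True


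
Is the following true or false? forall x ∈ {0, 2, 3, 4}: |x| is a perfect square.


Evaluate the predicate on each element: 0:True, 2:False, 3:False, 4:True.
Counterexample x = 2 fails the predicate.

False


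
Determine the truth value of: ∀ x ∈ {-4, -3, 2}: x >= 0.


Evaluate the predicate on each element: -4:F, -3:F, 2:T.
Counterexample x = -4 fails the predicate.

F


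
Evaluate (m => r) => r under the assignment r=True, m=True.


Substitute r=True, m=True:
m => r = True => True = True
(m => r) => r = True => True = True

True


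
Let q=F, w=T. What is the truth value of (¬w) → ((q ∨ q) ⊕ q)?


Substitute q=F, w=T:
¬w = F
q ∨ q = F ∨ F = F
(q ∨ q) ⊕ q = F ⊕ F = F
(¬w) → ((q ∨ q) ⊕ q) = F → F = T

T


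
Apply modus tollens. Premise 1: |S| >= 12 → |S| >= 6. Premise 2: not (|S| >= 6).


Modus tollens: from (P → Q) and ¬Q, infer ¬P.
Q = '|S| >= 6' is denied; since P → Q, P must also fail.

Not (|S| >= 12).


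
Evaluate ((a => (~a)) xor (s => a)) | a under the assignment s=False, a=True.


Substitute s=False, a=True:
~a = False
a => (~a) = True => False = False
s => a = False => True = True
(a => (~a)) xor (s => a) = False xor True = True
((a => (~a)) xor (s => a)) | a = True | True = True

True


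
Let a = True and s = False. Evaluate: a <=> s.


Biconditional is true when both operands have the same truth value.
Substitute: a=True, s=False.
True <=> False evaluates to False.

False


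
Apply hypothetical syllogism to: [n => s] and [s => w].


Hypothetical syllogism: from (P → Q) and (Q → R), infer (P → R).
Chain the two implications through the shared middle term 's'.

n => w


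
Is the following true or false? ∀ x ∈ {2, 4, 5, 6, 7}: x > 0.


Evaluate the predicate on each element: 2:T, 4:T, 5:T, 6:T, 7:T.
Every element satisfies the predicate.

T


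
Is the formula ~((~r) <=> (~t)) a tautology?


Build the truth table over {r, t}:
r | t | φ
---------
False | False | False
True | False | True
False | True | True
True | True | False
Counterexample at row 1: with r=False, t=False, the formula is False.

No, it is not a tautology.


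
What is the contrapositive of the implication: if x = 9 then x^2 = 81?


The contrapositive of (P → Q) is (¬Q → ¬P); it is logically equivalent to the original.
Here P = 'x = 9' and Q = 'x^2 = 81'.

If not (x^2 = 81), then not (x = 9).
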